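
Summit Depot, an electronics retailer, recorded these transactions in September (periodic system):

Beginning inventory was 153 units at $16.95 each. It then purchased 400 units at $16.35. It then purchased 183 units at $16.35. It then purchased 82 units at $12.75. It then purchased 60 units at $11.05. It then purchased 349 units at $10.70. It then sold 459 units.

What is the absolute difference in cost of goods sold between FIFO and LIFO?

$2,561.65

FIFO COGS: 153 @ $16.95 + 306 @ $16.35 = $7,596.45
LIFO COGS: 349 @ $10.70 + 60 @ $11.05 + 50 @ $12.75 = $5,034.80
Difference = |$7,596.45 − $5,034.80| = $2,561.65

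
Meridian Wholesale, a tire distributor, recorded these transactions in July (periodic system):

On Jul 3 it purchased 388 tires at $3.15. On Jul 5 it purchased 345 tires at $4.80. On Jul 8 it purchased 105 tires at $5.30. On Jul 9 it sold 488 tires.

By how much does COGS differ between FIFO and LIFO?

$630.00

FIFO COGS: 388 @ $3.15 + 100 @ $4.80 = $1,702.20
LIFO COGS: 105 @ $5.30 + 345 @ $4.80 + 38 @ $3.15 = $2,332.20
Difference = |$1,702.20 − $2,332.20| = $630.00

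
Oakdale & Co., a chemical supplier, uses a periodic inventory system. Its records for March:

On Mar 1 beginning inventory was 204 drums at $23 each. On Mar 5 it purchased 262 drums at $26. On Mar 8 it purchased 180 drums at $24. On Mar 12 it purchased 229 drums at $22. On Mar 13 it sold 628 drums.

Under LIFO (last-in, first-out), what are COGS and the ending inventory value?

Mar 13, 628 sold [LIFO — newest first]: 229 @ $22 + 180 @ $24 + 219 @ $26 = $15,052
Ending inventory: 204 @ $23 + 43 @ $26 = $5,810

COGS = $15,052; ending inventory = $5,810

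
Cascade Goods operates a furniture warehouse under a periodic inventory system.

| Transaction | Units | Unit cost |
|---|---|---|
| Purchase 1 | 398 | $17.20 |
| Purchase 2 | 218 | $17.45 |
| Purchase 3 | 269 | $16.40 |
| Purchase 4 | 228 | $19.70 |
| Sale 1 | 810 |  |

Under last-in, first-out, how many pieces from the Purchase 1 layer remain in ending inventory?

303

Sale 1 (810) [LIFO — newest first]: 228 @ $19.70 + 269 @ $16.40 + 218 @ $17.45 + 95 @ $17.20 = $14,341.30
Ending inventory: 303 @ $17.20 = $5,211.60
Check: goods available $19,552.90 = COGS $14,341.30 + ending $5,211.60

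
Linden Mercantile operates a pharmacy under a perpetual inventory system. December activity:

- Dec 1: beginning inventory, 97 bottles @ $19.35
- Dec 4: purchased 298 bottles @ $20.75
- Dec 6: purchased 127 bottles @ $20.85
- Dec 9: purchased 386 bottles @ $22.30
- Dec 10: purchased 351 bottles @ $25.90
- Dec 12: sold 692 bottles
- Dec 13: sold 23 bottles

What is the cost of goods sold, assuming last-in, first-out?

COGS = $17,208.10

Dec 12, 692 sold [LIFO — newest first]: 351 @ $25.90 + 341 @ $22.30 = $16,695.20
Dec 13, 23 sold [LIFO — newest first]: 23 @ $22.30 = $512.90
Total COGS = $16,695.20 + $512.90 = $17,208.10
Ending inventory: 97 @ $19.35 + 298 @ $20.75 + 127 @ $20.85 + 22 @ $22.30 = $11,199.00
Check: goods available $28,407.10 = COGS $17,208.10 + ending $11,199.00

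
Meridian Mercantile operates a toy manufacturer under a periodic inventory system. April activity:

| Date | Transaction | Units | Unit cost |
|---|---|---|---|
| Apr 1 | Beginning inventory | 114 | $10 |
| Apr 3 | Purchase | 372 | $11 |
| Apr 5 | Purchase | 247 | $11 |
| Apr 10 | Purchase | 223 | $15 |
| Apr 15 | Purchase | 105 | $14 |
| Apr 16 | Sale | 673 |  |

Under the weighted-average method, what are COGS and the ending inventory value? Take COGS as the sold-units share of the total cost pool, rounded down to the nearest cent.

Apr 16, sell 673: 673/1061 × $12,764.00 → $8,096.29
Ending inventory (cost pool remaining) = $4,667.71

COGS = $8,096.29; ending inventory = $4,667.71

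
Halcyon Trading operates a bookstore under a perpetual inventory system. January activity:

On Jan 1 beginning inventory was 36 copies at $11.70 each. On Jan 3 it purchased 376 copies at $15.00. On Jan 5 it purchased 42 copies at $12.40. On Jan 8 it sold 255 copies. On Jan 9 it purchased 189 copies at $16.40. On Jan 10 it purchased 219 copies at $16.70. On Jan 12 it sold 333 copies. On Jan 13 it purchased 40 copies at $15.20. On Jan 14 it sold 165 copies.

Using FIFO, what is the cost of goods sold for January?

COGS = $11,518.60

Jan 8, 255 sold [FIFO — oldest first]: 36 @ $11.70 + 219 @ $15.00 = $3,706.20
Jan 12, 333 sold [FIFO — oldest first]: 157 @ $15.00 + 42 @ $12.40 + 134 @ $16.40 = $5,073.40
Jan 14, 165 sold [FIFO — oldest first]: 55 @ $16.40 + 110 @ $16.70 = $2,739.00
Total COGS = $3,706.20 + $5,073.40 + $2,739.00 = $11,518.60
Ending inventory: 109 @ $16.70 + 40 @ $15.20 = $2,428.30
Check: goods available $13,946.90 = COGS $11,518.60 + ending $2,428.30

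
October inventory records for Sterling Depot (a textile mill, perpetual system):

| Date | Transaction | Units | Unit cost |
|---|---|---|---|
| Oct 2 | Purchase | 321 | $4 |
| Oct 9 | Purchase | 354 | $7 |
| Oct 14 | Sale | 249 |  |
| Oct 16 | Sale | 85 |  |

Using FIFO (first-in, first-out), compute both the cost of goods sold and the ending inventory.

COGS = $1,375; ending inventory = $2,387

Oct 14, 249 sold [FIFO — oldest first]: 249 @ $4 = $996
Oct 16, 85 sold [FIFO — oldest first]: 72 @ $4 + 13 @ $7 = $379
Total COGS = $996 + $379 = $1,375
Ending inventory: 341 @ $7 = $2,387
Check: goods available $3,762 = COGS $1,375 + ending $2,387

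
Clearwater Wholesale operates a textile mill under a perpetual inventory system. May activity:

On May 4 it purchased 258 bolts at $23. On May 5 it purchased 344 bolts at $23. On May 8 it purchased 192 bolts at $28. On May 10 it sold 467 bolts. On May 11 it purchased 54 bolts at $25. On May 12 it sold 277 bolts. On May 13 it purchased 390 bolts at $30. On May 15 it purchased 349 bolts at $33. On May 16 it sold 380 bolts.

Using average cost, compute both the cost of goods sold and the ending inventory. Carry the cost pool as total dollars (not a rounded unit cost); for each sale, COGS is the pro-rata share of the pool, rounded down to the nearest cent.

COGS = $29,648.32; ending inventory = $14,140.68

After May 4: 258 on hand, pool $5,934.00 (≈ $23.0000 each)
After May 5: 602 on hand, pool $13,846.00 (≈ $23.0000 each)
After May 8: 794 on hand, pool $19,222.00 (≈ $24.2091 each)
May 10, sell 467: 467/794 × $19,222.00 → $11,305.63
After May 11: 381 on hand, pool $9,266.37 (≈ $24.3212 each)
May 12, sell 277: 277/381 × $9,266.37 → $6,736.96
After May 13: 494 on hand, pool $14,229.41 (≈ $28.8045 each)
After May 15: 843 on hand, pool $25,746.41 (≈ $30.5414 each)
May 16, sell 380: 380/843 × $25,746.41 → $11,605.73
Total COGS = $11,305.63 + $6,736.96 + $11,605.73 = $29,648.32
Ending inventory (cost pool remaining) = $14,140.68
Check: goods available $43,789.00 = COGS $29,648.32 + ending $14,140.68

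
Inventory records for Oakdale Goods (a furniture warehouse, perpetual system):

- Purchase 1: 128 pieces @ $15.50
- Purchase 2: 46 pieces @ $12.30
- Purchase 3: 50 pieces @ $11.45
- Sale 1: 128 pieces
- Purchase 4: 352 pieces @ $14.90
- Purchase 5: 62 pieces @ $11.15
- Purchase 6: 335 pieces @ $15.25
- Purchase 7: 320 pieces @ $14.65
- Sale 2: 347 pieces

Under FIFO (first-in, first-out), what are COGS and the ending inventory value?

Sale 1 (128) [FIFO — oldest first]: 128 @ $15.50 = $1,984.00
Sale 2 (347) [FIFO — oldest first]: 46 @ $12.30 + 50 @ $11.45 + 251 @ $14.90 = $4,878.20
Total COGS = $1,984.00 + $4,878.20 = $6,862.20
Ending inventory: 101 @ $14.90 + 62 @ $11.15 + 335 @ $15.25 + 320 @ $14.65 = $11,992.95

COGS = $6,862.20; ending inventory = $11,992.95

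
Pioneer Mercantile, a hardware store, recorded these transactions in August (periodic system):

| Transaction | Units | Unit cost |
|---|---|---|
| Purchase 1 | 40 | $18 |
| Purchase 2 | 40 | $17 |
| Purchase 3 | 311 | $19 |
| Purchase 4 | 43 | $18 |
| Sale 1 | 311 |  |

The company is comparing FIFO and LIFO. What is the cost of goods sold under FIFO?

FIFO COGS: 40 @ $18 + 40 @ $17 + 231 @ $19 = $5,789
LIFO COGS: 43 @ $18 + 268 @ $19 = $5,866

COGS = $5,789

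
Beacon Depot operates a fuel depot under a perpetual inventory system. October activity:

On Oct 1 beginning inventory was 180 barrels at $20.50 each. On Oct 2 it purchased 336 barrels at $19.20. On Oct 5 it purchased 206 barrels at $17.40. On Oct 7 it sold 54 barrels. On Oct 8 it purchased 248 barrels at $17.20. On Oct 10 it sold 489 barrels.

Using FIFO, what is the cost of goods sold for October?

Oct 7, 54 sold [FIFO — oldest first]: 54 @ $20.50 = $1,107.00
Oct 10, 489 sold [FIFO — oldest first]: 126 @ $20.50 + 336 @ $19.20 + 27 @ $17.40 = $9,504.00
Total COGS = $1,107.00 + $9,504.00 = $10,611.00
Ending inventory: 179 @ $17.40 + 248 @ $17.20 = $7,380.20

COGS = $10,611.00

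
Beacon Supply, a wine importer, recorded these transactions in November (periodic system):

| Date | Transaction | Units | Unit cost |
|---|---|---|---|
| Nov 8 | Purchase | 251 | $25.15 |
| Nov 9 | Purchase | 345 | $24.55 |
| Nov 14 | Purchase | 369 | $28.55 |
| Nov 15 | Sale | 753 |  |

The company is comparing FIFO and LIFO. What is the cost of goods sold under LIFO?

COGS = $19,985.55

FIFO COGS: 251 @ $25.15 + 345 @ $24.55 + 157 @ $28.55 = $19,264.75
LIFO COGS: 369 @ $28.55 + 345 @ $24.55 + 39 @ $25.15 = $19,985.55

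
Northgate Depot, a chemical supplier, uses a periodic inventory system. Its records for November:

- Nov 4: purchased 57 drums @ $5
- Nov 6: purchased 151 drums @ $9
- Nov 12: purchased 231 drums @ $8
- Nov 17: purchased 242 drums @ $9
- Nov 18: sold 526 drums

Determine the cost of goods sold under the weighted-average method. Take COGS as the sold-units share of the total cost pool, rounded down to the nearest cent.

COGS = $4,379.47

Nov 18, sell 526: 526/681 × $5,670.00 → $4,379.47
Ending inventory (cost pool remaining) = $1,290.53
Check: goods available $5,670.00 = COGS $4,379.47 + ending $1,290.53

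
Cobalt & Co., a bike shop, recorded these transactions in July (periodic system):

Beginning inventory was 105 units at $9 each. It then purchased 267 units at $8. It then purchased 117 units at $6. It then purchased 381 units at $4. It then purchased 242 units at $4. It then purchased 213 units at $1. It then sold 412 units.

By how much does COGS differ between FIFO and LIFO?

FIFO COGS: 105 @ $9 + 267 @ $8 + 40 @ $6 = $3,321
LIFO COGS: 213 @ $1 + 199 @ $4 = $1,009
Difference = |$3,321 − $1,009| = $2,312

$2,312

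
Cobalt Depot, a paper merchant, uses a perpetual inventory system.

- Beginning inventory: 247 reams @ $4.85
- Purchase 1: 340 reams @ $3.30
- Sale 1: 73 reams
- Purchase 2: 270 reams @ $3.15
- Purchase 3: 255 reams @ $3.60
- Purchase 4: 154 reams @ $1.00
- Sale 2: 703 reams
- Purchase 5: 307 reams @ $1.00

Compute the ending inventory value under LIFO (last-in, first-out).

Ending inventory = $2,306.85

Sale 1 (73) [LIFO — newest first]: 73 @ $3.30 = $240.90
Sale 2 (703) [LIFO — newest first]: 154 @ $1.00 + 255 @ $3.60 + 270 @ $3.15 + 24 @ $3.30 = $2,001.70
Total COGS = $240.90 + $2,001.70 = $2,242.60
Ending inventory: 247 @ $4.85 + 243 @ $3.30 + 307 @ $1.00 = $2,306.85
Check: goods available $4,549.45 = COGS $2,242.60 + ending $2,306.85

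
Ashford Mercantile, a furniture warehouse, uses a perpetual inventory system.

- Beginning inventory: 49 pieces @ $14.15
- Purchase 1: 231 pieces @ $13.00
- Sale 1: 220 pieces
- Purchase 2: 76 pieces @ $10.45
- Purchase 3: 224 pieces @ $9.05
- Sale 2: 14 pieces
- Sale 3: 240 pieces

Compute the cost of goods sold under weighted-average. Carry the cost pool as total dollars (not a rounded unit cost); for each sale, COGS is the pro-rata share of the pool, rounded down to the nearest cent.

COGS = $5,453.77

After Beginning: 49 on hand, pool $693.35 (≈ $14.1500 each)
After Purchase 1: 280 on hand, pool $3,696.35 (≈ $13.2012 each)
Sale 1, sell 220: 220/280 × $3,696.35 → $2,904.27
After Purchase 2: 136 on hand, pool $1,586.28 (≈ $11.6638 each)
After Purchase 3: 360 on hand, pool $3,613.48 (≈ $10.0374 each)
Sale 2, sell 14: 14/360 × $3,613.48 → $140.52
Sale 3, sell 240: 240/346 × $3,472.96 → $2,408.98
Total COGS = $2,904.27 + $140.52 + $2,408.98 = $5,453.77
Ending inventory (cost pool remaining) = $1,063.98
Check: goods available $6,517.75 = COGS $5,453.77 + ending $1,063.98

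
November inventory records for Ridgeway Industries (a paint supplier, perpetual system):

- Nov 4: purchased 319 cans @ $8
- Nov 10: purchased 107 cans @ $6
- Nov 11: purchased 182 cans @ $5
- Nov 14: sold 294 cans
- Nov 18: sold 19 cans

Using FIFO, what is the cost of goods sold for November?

COGS = $2,504

Nov 14, 294 sold [FIFO — oldest first]: 294 @ $8 = $2,352
Nov 18, 19 sold [FIFO — oldest first]: 19 @ $8 = $152
Total COGS = $2,352 + $152 = $2,504
Ending inventory: 6 @ $8 + 107 @ $6 + 182 @ $5 = $1,600
Check: goods available $4,104 = COGS $2,504 + ending $1,600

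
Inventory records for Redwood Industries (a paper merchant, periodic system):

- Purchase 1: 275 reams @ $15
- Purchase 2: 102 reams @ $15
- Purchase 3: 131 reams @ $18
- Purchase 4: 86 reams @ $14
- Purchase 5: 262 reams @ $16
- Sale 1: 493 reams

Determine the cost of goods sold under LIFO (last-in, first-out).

COGS = $7,964

Sale 1 (493) [LIFO — newest first]: 262 @ $16 + 86 @ $14 + 131 @ $18 + 14 @ $15 = $7,964
Ending inventory: 275 @ $15 + 88 @ $15 = $5,445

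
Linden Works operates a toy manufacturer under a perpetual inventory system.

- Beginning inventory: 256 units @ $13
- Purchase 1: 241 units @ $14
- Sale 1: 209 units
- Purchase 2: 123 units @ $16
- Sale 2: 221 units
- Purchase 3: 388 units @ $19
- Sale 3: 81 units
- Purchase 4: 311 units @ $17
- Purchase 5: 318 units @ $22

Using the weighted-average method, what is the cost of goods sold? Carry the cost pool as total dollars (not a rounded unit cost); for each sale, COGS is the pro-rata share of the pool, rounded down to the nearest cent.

After Beginning: 256 on hand, pool $3,328.00 (≈ $13.0000 each)
After Purchase 1: 497 on hand, pool $6,702.00 (≈ $13.4849 each)
Sale 1, sell 209: 209/497 × $6,702.00 → $2,818.34
After Purchase 2: 411 on hand, pool $5,851.66 (≈ $14.2376 each)
Sale 2, sell 221: 221/411 × $5,851.66 → $3,146.51
After Purchase 3: 578 on hand, pool $10,077.15 (≈ $17.4345 each)
Sale 3, sell 81: 81/578 × $10,077.15 → $1,412.19
After Purchase 4: 808 on hand, pool $13,951.96 (≈ $17.2673 each)
After Purchase 5: 1126 on hand, pool $20,947.96 (≈ $18.6039 each)
Total COGS = $2,818.34 + $3,146.51 + $1,412.19 = $7,377.04
Ending inventory (cost pool remaining) = $20,947.96
Check: goods available $28,325.00 = COGS $7,377.04 + ending $20,947.96

COGS = $7,377.04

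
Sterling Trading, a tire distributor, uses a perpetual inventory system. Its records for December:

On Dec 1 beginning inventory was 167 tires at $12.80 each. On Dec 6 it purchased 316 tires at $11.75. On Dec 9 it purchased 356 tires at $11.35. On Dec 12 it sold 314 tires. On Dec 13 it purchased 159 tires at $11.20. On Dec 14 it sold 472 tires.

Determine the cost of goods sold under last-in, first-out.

COGS = $9,005.65

Dec 12, 314 sold [LIFO — newest first]: 314 @ $11.35 = $3,563.90
Dec 14, 472 sold [LIFO — newest first]: 159 @ $11.20 + 42 @ $11.35 + 271 @ $11.75 = $5,441.75
Total COGS = $3,563.90 + $5,441.75 = $9,005.65
Ending inventory: 167 @ $12.80 + 45 @ $11.75 = $2,666.35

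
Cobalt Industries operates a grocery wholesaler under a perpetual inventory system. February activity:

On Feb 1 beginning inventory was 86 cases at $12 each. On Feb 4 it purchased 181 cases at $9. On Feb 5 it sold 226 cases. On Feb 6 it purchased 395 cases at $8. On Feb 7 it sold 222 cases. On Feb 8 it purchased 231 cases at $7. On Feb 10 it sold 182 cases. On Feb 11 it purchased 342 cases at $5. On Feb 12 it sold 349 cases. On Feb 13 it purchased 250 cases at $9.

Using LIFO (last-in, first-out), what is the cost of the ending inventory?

Feb 5, 226 sold [LIFO — newest first]: 181 @ $9 + 45 @ $12 = $2,169
Feb 7, 222 sold [LIFO — newest first]: 222 @ $8 = $1,776
Feb 10, 182 sold [LIFO — newest first]: 182 @ $7 = $1,274
Feb 12, 349 sold [LIFO — newest first]: 342 @ $5 + 7 @ $7 = $1,759
Total COGS = $2,169 + $1,776 + $1,274 + $1,759 = $6,978
Ending inventory: 41 @ $12 + 173 @ $8 + 42 @ $7 + 250 @ $9 = $4,420

Ending inventory = $4,420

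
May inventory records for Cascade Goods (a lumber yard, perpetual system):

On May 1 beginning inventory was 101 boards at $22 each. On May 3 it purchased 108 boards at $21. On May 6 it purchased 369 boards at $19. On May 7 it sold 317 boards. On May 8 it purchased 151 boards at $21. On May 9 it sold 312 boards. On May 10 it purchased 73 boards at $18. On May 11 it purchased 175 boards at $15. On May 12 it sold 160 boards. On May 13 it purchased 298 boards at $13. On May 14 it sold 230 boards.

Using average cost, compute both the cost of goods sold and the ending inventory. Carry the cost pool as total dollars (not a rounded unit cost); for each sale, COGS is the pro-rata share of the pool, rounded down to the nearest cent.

COGS = $18,745.74; ending inventory = $3,739.26

After May 1: 101 on hand, pool $2,222.00 (≈ $22.0000 each)
After May 3: 209 on hand, pool $4,490.00 (≈ $21.4833 each)
After May 6: 578 on hand, pool $11,501.00 (≈ $19.8979 each)
May 7, sell 317: 317/578 × $11,501.00 → $6,307.64
After May 8: 412 on hand, pool $8,364.36 (≈ $20.3018 each)
May 9, sell 312: 312/412 × $8,364.36 → $6,334.17
After May 10: 173 on hand, pool $3,344.19 (≈ $19.3306 each)
After May 11: 348 on hand, pool $5,969.19 (≈ $17.1528 each)
May 12, sell 160: 160/348 × $5,969.19 → $2,744.45
After May 13: 486 on hand, pool $7,098.74 (≈ $14.6065 each)
May 14, sell 230: 230/486 × $7,098.74 → $3,359.48
Total COGS = $6,307.64 + $6,334.17 + $2,744.45 + $3,359.48 = $18,745.74
Ending inventory (cost pool remaining) = $3,739.26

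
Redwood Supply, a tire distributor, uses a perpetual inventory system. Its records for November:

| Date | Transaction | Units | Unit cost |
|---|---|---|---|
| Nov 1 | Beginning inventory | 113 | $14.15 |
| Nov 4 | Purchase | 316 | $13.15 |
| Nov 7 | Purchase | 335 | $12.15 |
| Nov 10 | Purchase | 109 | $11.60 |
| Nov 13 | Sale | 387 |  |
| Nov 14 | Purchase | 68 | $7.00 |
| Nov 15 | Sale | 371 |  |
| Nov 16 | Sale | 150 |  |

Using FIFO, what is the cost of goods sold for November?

COGS = $11,334.00

Nov 13, 387 sold [FIFO — oldest first]: 113 @ $14.15 + 274 @ $13.15 = $5,202.05
Nov 15, 371 sold [FIFO — oldest first]: 42 @ $13.15 + 329 @ $12.15 = $4,549.65
Nov 16, 150 sold [FIFO — oldest first]: 6 @ $12.15 + 109 @ $11.60 + 35 @ $7.00 = $1,582.30
Total COGS = $5,202.05 + $4,549.65 + $1,582.30 = $11,334.00
Ending inventory: 33 @ $7.00 = $231.00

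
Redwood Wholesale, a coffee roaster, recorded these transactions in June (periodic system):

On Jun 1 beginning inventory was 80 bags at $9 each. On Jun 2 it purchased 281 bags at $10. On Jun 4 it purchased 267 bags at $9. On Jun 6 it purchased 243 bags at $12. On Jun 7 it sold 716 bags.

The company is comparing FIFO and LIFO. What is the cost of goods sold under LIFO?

COGS = $7,379

FIFO COGS: 80 @ $9 + 281 @ $10 + 267 @ $9 + 88 @ $12 = $6,989
LIFO COGS: 243 @ $12 + 267 @ $9 + 206 @ $10 = $7,379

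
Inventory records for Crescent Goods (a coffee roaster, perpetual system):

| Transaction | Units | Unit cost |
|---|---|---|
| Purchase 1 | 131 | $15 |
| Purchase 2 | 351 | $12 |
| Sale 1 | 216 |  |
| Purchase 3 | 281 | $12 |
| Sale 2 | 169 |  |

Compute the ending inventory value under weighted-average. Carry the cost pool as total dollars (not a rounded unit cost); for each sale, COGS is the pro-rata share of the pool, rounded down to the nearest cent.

After Purchase 1: 131 on hand, pool $1,965.00 (≈ $15.0000 each)
After Purchase 2: 482 on hand, pool $6,177.00 (≈ $12.8154 each)
Sale 1, sell 216: 216/482 × $6,177.00 → $2,768.11
After Purchase 3: 547 on hand, pool $6,780.89 (≈ $12.3965 each)
Sale 2, sell 169: 169/547 × $6,780.89 → $2,095.00
Total COGS = $2,768.11 + $2,095.00 = $4,863.11
Ending inventory (cost pool remaining) = $4,685.89
Check: goods available $9,549.00 = COGS $4,863.11 + ending $4,685.89

Ending inventory = $4,685.89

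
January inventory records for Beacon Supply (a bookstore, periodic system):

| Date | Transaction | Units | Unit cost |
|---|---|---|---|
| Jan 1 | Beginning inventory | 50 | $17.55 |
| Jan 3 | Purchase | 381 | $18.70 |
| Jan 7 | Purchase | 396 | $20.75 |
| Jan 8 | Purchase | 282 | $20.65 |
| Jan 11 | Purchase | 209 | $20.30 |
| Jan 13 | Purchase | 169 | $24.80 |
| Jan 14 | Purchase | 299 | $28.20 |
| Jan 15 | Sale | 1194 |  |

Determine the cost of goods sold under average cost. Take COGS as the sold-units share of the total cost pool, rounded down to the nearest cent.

Jan 15, sell 1194: 1194/1786 × $38,908.20 → $26,011.41
Ending inventory (cost pool remaining) = $12,896.79

COGS = $26,011.41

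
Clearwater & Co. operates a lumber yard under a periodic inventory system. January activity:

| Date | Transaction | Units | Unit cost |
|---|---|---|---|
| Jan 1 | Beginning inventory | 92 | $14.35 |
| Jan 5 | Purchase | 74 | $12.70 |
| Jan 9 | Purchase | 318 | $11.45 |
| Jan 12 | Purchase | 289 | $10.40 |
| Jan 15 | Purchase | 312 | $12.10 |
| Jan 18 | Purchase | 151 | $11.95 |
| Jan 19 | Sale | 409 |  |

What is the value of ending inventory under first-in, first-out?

Ending inventory = $9,444.00

Jan 19, 409 sold [FIFO — oldest first]: 92 @ $14.35 + 74 @ $12.70 + 243 @ $11.45 = $5,042.35
Ending inventory: 75 @ $11.45 + 289 @ $10.40 + 312 @ $12.10 + 151 @ $11.95 = $9,444.00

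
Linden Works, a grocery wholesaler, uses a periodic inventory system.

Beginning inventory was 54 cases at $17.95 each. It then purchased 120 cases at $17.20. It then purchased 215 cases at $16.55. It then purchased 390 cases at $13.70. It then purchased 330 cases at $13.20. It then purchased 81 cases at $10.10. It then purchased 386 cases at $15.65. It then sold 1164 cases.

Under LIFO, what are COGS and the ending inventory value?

Sale 1 (1164) [LIFO — newest first]: 386 @ $15.65 + 81 @ $10.10 + 330 @ $13.20 + 367 @ $13.70 = $16,242.90
Ending inventory: 54 @ $17.95 + 120 @ $17.20 + 215 @ $16.55 + 23 @ $13.70 = $6,906.65
Check: goods available $23,149.55 = COGS $16,242.90 + ending $6,906.65

COGS = $16,242.90; ending inventory = $6,906.65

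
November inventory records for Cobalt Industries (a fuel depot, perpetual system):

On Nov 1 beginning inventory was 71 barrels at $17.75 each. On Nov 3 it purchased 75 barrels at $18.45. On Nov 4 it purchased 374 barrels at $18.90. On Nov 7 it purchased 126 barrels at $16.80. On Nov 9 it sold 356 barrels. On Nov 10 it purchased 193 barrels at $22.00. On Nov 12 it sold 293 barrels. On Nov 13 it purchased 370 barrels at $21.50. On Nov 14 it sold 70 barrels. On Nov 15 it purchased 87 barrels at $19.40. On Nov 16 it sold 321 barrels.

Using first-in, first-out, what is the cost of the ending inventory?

Nov 9, 356 sold [FIFO — oldest first]: 71 @ $17.75 + 75 @ $18.45 + 210 @ $18.90 = $6,613.00
Nov 12, 293 sold [FIFO — oldest first]: 164 @ $18.90 + 126 @ $16.80 + 3 @ $22.00 = $5,282.40
Nov 14, 70 sold [FIFO — oldest first]: 70 @ $22.00 = $1,540.00
Nov 16, 321 sold [FIFO — oldest first]: 120 @ $22.00 + 201 @ $21.50 = $6,961.50
Total COGS = $6,613.00 + $5,282.40 + $1,540.00 + $6,961.50 = $20,396.90
Ending inventory: 169 @ $21.50 + 87 @ $19.40 = $5,321.30

Ending inventory = $5,321.30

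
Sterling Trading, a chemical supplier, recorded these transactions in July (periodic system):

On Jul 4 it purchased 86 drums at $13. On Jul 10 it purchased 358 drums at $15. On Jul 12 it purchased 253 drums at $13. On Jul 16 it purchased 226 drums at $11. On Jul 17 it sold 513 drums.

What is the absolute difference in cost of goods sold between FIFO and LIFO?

FIFO COGS: 86 @ $13 + 358 @ $15 + 69 @ $13 = $7,385
LIFO COGS: 226 @ $11 + 253 @ $13 + 34 @ $15 = $6,285
Difference = |$7,385 − $6,285| = $1,100

$1,100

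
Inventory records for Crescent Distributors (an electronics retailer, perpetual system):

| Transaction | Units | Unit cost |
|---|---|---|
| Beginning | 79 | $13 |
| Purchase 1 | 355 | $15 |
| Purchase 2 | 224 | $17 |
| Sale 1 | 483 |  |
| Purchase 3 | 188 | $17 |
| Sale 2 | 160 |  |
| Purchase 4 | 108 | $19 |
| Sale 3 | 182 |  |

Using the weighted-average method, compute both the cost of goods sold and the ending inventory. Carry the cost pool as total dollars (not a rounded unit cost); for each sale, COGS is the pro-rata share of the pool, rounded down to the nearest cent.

COGS = $13,188.69; ending inventory = $2,219.31

After Beginning: 79 on hand, pool $1,027.00 (≈ $13.0000 each)
After Purchase 1: 434 on hand, pool $6,352.00 (≈ $14.6359 each)
After Purchase 2: 658 on hand, pool $10,160.00 (≈ $15.4407 each)
Sale 1, sell 483: 483/658 × $10,160.00 → $7,457.87
After Purchase 3: 363 on hand, pool $5,898.13 (≈ $16.2483 each)
Sale 2, sell 160: 160/363 × $5,898.13 → $2,599.72
After Purchase 4: 311 on hand, pool $5,350.41 (≈ $17.2039 each)
Sale 3, sell 182: 182/311 × $5,350.41 → $3,131.10
Total COGS = $7,457.87 + $2,599.72 + $3,131.10 = $13,188.69
Ending inventory (cost pool remaining) = $2,219.31
Check: goods available $15,408.00 = COGS $13,188.69 + ending $2,219.31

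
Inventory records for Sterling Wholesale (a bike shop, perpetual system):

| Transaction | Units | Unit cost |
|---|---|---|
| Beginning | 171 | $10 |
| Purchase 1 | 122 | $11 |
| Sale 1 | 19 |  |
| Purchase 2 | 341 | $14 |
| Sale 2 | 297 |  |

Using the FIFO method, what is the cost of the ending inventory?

Sale 1 (19) [FIFO — oldest first]: 19 @ $10 = $190
Sale 2 (297) [FIFO — oldest first]: 152 @ $10 + 122 @ $11 + 23 @ $14 = $3,184
Total COGS = $190 + $3,184 = $3,374
Ending inventory: 318 @ $14 = $4,452

Ending inventory = $4,452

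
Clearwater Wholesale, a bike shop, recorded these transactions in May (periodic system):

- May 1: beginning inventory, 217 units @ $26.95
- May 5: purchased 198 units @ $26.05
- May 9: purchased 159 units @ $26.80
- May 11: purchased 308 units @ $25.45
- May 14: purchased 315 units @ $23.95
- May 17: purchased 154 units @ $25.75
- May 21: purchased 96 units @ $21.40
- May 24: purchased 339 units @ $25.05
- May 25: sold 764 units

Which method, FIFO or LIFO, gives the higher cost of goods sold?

FIFO COGS: 217 @ $26.95 + 198 @ $26.05 + 159 @ $26.80 + 190 @ $25.45 = $20,102.75
LIFO COGS: 339 @ $25.05 + 96 @ $21.40 + 154 @ $25.75 + 175 @ $23.95 = $18,703.10

FIFO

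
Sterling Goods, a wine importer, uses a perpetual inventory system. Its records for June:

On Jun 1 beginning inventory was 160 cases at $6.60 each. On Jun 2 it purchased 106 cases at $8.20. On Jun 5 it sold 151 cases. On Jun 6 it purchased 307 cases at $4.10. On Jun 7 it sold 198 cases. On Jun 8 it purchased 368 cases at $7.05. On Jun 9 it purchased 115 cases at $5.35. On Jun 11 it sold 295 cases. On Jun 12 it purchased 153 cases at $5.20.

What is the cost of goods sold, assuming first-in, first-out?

Jun 5, 151 sold [FIFO — oldest first]: 151 @ $6.60 = $996.60
Jun 7, 198 sold [FIFO — oldest first]: 9 @ $6.60 + 106 @ $8.20 + 83 @ $4.10 = $1,268.90
Jun 11, 295 sold [FIFO — oldest first]: 224 @ $4.10 + 71 @ $7.05 = $1,418.95
Total COGS = $996.60 + $1,268.90 + $1,418.95 = $3,684.45
Ending inventory: 297 @ $7.05 + 115 @ $5.35 + 153 @ $5.20 = $3,504.70

COGS = $3,684.45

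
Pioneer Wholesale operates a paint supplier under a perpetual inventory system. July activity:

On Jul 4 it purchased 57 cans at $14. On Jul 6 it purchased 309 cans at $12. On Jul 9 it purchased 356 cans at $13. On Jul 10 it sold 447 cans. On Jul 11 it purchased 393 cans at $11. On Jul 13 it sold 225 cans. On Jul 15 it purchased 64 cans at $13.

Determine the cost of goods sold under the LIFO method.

COGS = $8,195

Jul 10, 447 sold [LIFO — newest first]: 356 @ $13 + 91 @ $12 = $5,720
Jul 13, 225 sold [LIFO — newest first]: 225 @ $11 = $2,475
Total COGS = $5,720 + $2,475 = $8,195
Ending inventory: 57 @ $14 + 218 @ $12 + 168 @ $11 + 64 @ $13 = $6,094
Check: goods available $14,289 = COGS $8,195 + ending $6,094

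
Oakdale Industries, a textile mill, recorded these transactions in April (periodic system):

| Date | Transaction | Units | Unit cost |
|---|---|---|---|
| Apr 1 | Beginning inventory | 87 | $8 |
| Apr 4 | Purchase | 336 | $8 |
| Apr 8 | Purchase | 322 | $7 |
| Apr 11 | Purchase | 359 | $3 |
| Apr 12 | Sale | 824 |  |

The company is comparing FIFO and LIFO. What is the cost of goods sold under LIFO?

COGS = $4,475

FIFO COGS: 87 @ $8 + 336 @ $8 + 322 @ $7 + 79 @ $3 = $5,875
LIFO COGS: 359 @ $3 + 322 @ $7 + 143 @ $8 = $4,475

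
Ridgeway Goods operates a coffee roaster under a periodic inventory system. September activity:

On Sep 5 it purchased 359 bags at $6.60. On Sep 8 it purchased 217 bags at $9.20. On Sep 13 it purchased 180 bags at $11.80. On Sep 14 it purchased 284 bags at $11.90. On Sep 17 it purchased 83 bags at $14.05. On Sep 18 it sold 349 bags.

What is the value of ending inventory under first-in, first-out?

Sep 18, 349 sold [FIFO — oldest first]: 349 @ $6.60 = $2,303.40
Ending inventory: 10 @ $6.60 + 217 @ $9.20 + 180 @ $11.80 + 284 @ $11.90 + 83 @ $14.05 = $8,732.15
Check: goods available $11,035.55 = COGS $2,303.40 + ending $8,732.15

Ending inventory = $8,732.15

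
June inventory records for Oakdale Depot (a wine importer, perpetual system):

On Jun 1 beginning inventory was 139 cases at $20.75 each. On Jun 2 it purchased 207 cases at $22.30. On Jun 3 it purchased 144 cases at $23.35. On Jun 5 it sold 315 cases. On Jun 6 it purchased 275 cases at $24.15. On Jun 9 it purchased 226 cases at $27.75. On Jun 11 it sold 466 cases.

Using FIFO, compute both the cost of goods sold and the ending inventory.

Jun 5, 315 sold [FIFO — oldest first]: 139 @ $20.75 + 176 @ $22.30 = $6,809.05
Jun 11, 466 sold [FIFO — oldest first]: 31 @ $22.30 + 144 @ $23.35 + 275 @ $24.15 + 16 @ $27.75 = $11,138.95
Total COGS = $6,809.05 + $11,138.95 = $17,948.00
Ending inventory: 210 @ $27.75 = $5,827.50

COGS = $17,948.00; ending inventory = $5,827.50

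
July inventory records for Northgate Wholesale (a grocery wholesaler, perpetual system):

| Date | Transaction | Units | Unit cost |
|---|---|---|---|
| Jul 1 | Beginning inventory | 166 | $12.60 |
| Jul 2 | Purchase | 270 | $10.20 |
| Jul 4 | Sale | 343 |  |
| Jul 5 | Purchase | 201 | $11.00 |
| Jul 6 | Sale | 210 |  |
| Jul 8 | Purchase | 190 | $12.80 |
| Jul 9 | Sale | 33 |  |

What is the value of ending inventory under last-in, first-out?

Ending inventory = $3,068.00

Jul 4, 343 sold [LIFO — newest first]: 270 @ $10.20 + 73 @ $12.60 = $3,673.80
Jul 6, 210 sold [LIFO — newest first]: 201 @ $11.00 + 9 @ $12.60 = $2,324.40
Jul 9, 33 sold [LIFO — newest first]: 33 @ $12.80 = $422.40
Total COGS = $3,673.80 + $2,324.40 + $422.40 = $6,420.60
Ending inventory: 84 @ $12.60 + 157 @ $12.80 = $3,068.00
Check: goods available $9,488.60 = COGS $6,420.60 + ending $3,068.00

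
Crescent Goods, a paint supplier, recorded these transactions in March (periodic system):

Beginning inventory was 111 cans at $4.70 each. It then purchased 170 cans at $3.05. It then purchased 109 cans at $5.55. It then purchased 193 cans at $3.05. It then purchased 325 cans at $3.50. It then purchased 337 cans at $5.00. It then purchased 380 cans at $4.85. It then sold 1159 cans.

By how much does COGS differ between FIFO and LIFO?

$396.05

FIFO COGS: 111 @ $4.70 + 170 @ $3.05 + 109 @ $5.55 + 193 @ $3.05 + 325 @ $3.50 + 251 @ $5.00 = $4,626.30
LIFO COGS: 380 @ $4.85 + 337 @ $5.00 + 325 @ $3.50 + 117 @ $3.05 = $5,022.35
Difference = |$4,626.30 − $5,022.35| = $396.05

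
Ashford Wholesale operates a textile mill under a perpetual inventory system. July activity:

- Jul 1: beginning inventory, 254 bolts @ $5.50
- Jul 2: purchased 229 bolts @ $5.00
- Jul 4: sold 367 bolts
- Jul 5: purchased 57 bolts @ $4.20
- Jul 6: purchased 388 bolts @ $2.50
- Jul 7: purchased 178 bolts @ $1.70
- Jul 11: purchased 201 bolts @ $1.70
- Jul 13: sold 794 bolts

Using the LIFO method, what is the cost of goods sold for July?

Jul 4, 367 sold [LIFO — newest first]: 229 @ $5.00 + 138 @ $5.50 = $1,904.00
Jul 13, 794 sold [LIFO — newest first]: 201 @ $1.70 + 178 @ $1.70 + 388 @ $2.50 + 27 @ $4.20 = $1,727.70
Total COGS = $1,904.00 + $1,727.70 = $3,631.70
Ending inventory: 116 @ $5.50 + 30 @ $4.20 = $764.00

COGS = $3,631.70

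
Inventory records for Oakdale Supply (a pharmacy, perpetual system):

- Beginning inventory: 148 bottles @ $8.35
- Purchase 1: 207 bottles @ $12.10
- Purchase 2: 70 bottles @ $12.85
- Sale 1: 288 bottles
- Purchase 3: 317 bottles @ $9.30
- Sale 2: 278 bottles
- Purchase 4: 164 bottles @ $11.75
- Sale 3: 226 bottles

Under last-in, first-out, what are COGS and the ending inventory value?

Sale 1 (288) [LIFO — newest first]: 70 @ $12.85 + 207 @ $12.10 + 11 @ $8.35 = $3,496.05
Sale 2 (278) [LIFO — newest first]: 278 @ $9.30 = $2,585.40
Sale 3 (226) [LIFO — newest first]: 164 @ $11.75 + 39 @ $9.30 + 23 @ $8.35 = $2,481.75
Total COGS = $3,496.05 + $2,585.40 + $2,481.75 = $8,563.20
Ending inventory: 114 @ $8.35 = $951.90
Check: goods available $9,515.10 = COGS $8,563.20 + ending $951.90

COGS = $8,563.20; ending inventory = $951.90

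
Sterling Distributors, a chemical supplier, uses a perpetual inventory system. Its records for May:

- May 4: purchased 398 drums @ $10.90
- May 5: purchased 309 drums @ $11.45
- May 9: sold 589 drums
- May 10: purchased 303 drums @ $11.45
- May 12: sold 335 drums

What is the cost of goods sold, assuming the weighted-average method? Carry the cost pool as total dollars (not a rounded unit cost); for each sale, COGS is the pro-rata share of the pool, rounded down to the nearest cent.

After May 4: 398 on hand, pool $4,338.20 (≈ $10.9000 each)
After May 5: 707 on hand, pool $7,876.25 (≈ $11.1404 each)
May 9, sell 589: 589/707 × $7,876.25 → $6,561.68
After May 10: 421 on hand, pool $4,783.92 (≈ $11.3632 each)
May 12, sell 335: 335/421 × $4,783.92 → $3,806.68
Total COGS = $6,561.68 + $3,806.68 = $10,368.36
Ending inventory (cost pool remaining) = $977.24
Check: goods available $11,345.60 = COGS $10,368.36 + ending $977.24

COGS = $10,368.36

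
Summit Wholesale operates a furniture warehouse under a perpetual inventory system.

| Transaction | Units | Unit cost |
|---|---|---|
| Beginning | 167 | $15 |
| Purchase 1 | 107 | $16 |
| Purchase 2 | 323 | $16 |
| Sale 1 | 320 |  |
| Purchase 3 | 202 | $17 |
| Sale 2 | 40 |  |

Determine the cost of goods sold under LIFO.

Sale 1 (320) [LIFO — newest first]: 320 @ $16 = $5,120
Sale 2 (40) [LIFO — newest first]: 40 @ $17 = $680
Total COGS = $5,120 + $680 = $5,800
Ending inventory: 167 @ $15 + 107 @ $16 + 3 @ $16 + 162 @ $17 = $7,019
Check: goods available $12,819 = COGS $5,800 + ending $7,019

COGS = $5,800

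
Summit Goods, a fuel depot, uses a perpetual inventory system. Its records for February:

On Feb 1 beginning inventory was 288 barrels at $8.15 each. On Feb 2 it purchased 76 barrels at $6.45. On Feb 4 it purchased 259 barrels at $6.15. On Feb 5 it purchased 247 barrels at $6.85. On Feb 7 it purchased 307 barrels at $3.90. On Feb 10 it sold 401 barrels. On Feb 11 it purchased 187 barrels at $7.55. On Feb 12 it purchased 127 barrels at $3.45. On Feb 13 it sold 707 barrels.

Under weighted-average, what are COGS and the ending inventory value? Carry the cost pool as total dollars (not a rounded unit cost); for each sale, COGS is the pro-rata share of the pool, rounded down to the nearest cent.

After Feb 1: 288 on hand, pool $2,347.20 (≈ $8.1500 each)
After Feb 2: 364 on hand, pool $2,837.40 (≈ $7.7951 each)
After Feb 4: 623 on hand, pool $4,430.25 (≈ $7.1112 each)
After Feb 5: 870 on hand, pool $6,122.20 (≈ $7.0370 each)
After Feb 7: 1177 on hand, pool $7,319.50 (≈ $6.2188 each)
Feb 10, sell 401: 401/1177 × $7,319.50 → $2,493.72
After Feb 11: 963 on hand, pool $6,237.63 (≈ $6.4773 each)
After Feb 12: 1090 on hand, pool $6,675.78 (≈ $6.1246 each)
Feb 13, sell 707: 707/1090 × $6,675.78 → $4,330.07
Total COGS = $2,493.72 + $4,330.07 = $6,823.79
Ending inventory (cost pool remaining) = $2,345.71

COGS = $6,823.79; ending inventory = $2,345.71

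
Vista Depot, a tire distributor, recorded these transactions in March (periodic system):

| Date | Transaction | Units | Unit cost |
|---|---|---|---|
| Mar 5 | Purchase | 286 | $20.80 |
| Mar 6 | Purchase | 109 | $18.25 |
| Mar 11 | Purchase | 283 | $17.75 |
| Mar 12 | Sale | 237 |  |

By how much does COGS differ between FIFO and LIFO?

FIFO COGS: 237 @ $20.80 = $4,929.60
LIFO COGS: 237 @ $17.75 = $4,206.75
Difference = |$4,929.60 − $4,206.75| = $722.85

$722.85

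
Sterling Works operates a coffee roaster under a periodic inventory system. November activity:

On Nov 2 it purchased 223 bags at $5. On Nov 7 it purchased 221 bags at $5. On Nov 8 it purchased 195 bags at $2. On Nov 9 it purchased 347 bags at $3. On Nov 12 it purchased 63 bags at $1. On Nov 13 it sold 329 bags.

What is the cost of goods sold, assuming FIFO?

COGS = $1,645

Nov 13, 329 sold [FIFO — oldest first]: 223 @ $5 + 106 @ $5 = $1,645
Ending inventory: 115 @ $5 + 195 @ $2 + 347 @ $3 + 63 @ $1 = $2,069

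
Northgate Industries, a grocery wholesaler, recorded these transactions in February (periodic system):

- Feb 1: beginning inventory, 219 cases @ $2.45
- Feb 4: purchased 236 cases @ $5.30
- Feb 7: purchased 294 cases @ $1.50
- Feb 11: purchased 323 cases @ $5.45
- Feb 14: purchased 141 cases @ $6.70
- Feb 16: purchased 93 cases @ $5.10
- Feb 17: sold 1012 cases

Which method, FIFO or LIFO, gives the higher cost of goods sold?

LIFO

FIFO COGS: 219 @ $2.45 + 236 @ $5.30 + 294 @ $1.50 + 263 @ $5.45 = $3,661.70
LIFO COGS: 93 @ $5.10 + 141 @ $6.70 + 323 @ $5.45 + 294 @ $1.50 + 161 @ $5.30 = $4,473.65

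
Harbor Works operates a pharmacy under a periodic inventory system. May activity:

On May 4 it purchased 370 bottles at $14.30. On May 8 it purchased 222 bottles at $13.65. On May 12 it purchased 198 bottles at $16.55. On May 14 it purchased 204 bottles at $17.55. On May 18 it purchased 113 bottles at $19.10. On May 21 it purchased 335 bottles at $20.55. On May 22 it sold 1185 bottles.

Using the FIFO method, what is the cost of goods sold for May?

May 22, 1185 sold [FIFO — oldest first]: 370 @ $14.30 + 222 @ $13.65 + 198 @ $16.55 + 204 @ $17.55 + 113 @ $19.10 + 78 @ $20.55 = $18,939.60
Ending inventory: 257 @ $20.55 = $5,281.35
Check: goods available $24,220.95 = COGS $18,939.60 + ending $5,281.35

COGS = $18,939.60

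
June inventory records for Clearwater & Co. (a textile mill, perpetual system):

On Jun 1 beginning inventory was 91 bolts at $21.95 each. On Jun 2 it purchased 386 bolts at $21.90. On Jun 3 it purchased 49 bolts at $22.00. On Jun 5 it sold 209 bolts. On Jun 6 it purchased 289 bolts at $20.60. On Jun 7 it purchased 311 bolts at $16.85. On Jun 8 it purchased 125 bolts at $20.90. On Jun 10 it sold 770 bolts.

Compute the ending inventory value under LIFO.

Jun 5, 209 sold [LIFO — newest first]: 49 @ $22.00 + 160 @ $21.90 = $4,582.00
Jun 10, 770 sold [LIFO — newest first]: 125 @ $20.90 + 311 @ $16.85 + 289 @ $20.60 + 45 @ $21.90 = $14,791.75
Total COGS = $4,582.00 + $14,791.75 = $19,373.75
Ending inventory: 91 @ $21.95 + 181 @ $21.90 = $5,961.35

Ending inventory = $5,961.35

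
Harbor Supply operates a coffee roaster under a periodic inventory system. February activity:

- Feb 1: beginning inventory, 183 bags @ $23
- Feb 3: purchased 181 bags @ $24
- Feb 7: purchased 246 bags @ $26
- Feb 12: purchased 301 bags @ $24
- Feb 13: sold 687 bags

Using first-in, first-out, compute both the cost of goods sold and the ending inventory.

Feb 13, 687 sold [FIFO — oldest first]: 183 @ $23 + 181 @ $24 + 246 @ $26 + 77 @ $24 = $16,797
Ending inventory: 224 @ $24 = $5,376

COGS = $16,797; ending inventory = $5,376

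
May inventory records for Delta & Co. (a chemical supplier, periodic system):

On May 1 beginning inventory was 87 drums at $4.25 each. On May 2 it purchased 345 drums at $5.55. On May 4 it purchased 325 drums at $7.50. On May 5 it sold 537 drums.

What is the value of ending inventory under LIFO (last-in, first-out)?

May 5, 537 sold [LIFO — newest first]: 325 @ $7.50 + 212 @ $5.55 = $3,614.10
Ending inventory: 87 @ $4.25 + 133 @ $5.55 = $1,107.90

Ending inventory = $1,107.90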